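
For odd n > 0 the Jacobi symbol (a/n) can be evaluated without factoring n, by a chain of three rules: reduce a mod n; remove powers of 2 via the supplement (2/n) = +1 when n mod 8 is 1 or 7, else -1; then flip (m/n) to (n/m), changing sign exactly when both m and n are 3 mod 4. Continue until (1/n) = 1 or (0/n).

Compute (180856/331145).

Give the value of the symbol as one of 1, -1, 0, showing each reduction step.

180856 = 2^3·22607; (2/331145) = +1 since 331145 mod 8 = 1, so (180856/331145) = (+1)^3·(22607/331145); sign now +1
reciprocity: (22607/331145) = +1·(331145/22607) since 22607 mod 4 = 3, 331145 mod 4 = 1; sign now +1
(331145/22607) = (14647/22607)   [reduce mod 22607]
reciprocity: (14647/22607) = -1·(22607/14647) since 14647 mod 4 = 3, 22607 mod 4 = 3; sign now -1
(22607/14647) = (7960/14647)   [reduce mod 14647]
7960 = 2^3·995; (2/14647) = +1 since 14647 mod 8 = 7, so (7960/14647) = (+1)^3·(995/14647); sign now -1
reciprocity: (995/14647) = -1·(14647/995) since 995 mod 4 = 3, 14647 mod 4 = 3; sign now +1
(14647/995) = (717/995)   [reduce mod 995]
reciprocity: (717/995) = +1·(995/717) since 717 mod 4 = 1, 995 mod 4 = 3; sign now +1
(995/717) = (278/717)   [reduce mod 717]
278 = 2^1·139; (2/717) = -1 since 717 mod 8 = 5, so (278/717) = (-1)^1·(139/717); sign now -1
reciprocity: (139/717) = +1·(717/139) since 139 mod 4 = 3, 717 mod 4 = 1; sign now -1
(717/139) = (22/139)   [reduce mod 139]
22 = 2^1·11; (2/139) = -1 since 139 mod 8 = 3, so (22/139) = (-1)^1·(11/139); sign now +1
reciprocity: (11/139) = -1·(139/11) since 11 mod 4 = 3, 139 mod 4 = 3; sign now -1
(139/11) = (7/11)   [reduce mod 11]
reciprocity: (7/11) = -1·(11/7) since 7 mod 4 = 3, 11 mod 4 = 3; sign now +1
(11/7) = (4/7)   [reduce mod 7]
4 = 2^2·1; (2/7) = +1 since 7 mod 8 = 7, so (4/7) = (+1)^2·(1/7); sign now +1
(1/7) = 1; final value = sign = +1

1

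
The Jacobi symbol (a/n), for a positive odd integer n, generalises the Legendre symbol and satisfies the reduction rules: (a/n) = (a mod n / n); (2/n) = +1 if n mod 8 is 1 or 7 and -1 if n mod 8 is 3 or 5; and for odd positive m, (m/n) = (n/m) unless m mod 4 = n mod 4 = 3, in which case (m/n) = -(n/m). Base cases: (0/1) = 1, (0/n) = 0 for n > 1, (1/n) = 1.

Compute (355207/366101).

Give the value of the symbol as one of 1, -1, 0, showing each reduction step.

reciprocity: (355207/366101) = +1·(366101/355207) since 355207 mod 4 = 3, 366101 mod 4 = 1; sign now +1
(366101/355207) = (10894/355207)   [reduce mod 355207]
10894 = 2^1·5447; (2/355207) = +1 since 355207 mod 8 = 7, so (10894/355207) = (+1)^1·(5447/355207); sign now +1
reciprocity: (5447/355207) = -1·(355207/5447) since 5447 mod 4 = 3, 355207 mod 4 = 3; sign now -1
(355207/5447) = (1152/5447)   [reduce mod 5447]
1152 = 2^7·9; (2/5447) = +1 since 5447 mod 8 = 7, so (1152/5447) = (+1)^7·(9/5447); sign now -1
reciprocity: (9/5447) = +1·(5447/9) since 9 mod 4 = 1, 5447 mod 4 = 3; sign now -1
(5447/9) = (2/9)   [reduce mod 9]
2 = 2^1·1; (2/9) = +1 since 9 mod 8 = 1, so (2/9) = (+1)^1·(1/9); sign now -1
(1/9) = 1; final value = sign = -1

-1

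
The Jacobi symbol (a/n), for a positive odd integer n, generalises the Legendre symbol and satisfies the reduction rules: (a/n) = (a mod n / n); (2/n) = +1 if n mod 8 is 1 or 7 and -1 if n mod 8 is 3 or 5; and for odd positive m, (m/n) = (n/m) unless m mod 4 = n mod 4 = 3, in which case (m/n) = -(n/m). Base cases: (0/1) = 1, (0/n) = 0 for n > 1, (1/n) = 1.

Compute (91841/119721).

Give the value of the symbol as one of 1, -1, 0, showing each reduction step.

flip (91841/119721) -> (119721/91841): both odd, 91841 mod 4 = 1, 119721 mod 4 = 1, so the flip contributes +1; sign now +1
(119721/91841): 119721 mod 91841 = 27880, so (119721/91841) = (27880/91841)
factor out 2^3: 27880 = 2^3·3485; with 91841 mod 8 = 1, (2/91841) = +1; sign now +1; continue with (3485/91841)
flip (3485/91841) -> (91841/3485): both odd, 3485 mod 4 = 1, 91841 mod 4 = 1, so the flip contributes +1; sign now +1
(91841/3485): 91841 mod 3485 = 1231, so (91841/3485) = (1231/3485)
flip (1231/3485) -> (3485/1231): both odd, 1231 mod 4 = 3, 3485 mod 4 = 1, so the flip contributes +1; sign now +1
(3485/1231): 3485 mod 1231 = 1023, so (3485/1231) = (1023/1231)
flip (1023/1231) -> (1231/1023): both odd, 1023 mod 4 = 3, 1231 mod 4 = 3, so the flip contributes -1; sign now -1
(1231/1023): 1231 mod 1023 = 208, so (1231/1023) = (208/1023)
factor out 2^4: 208 = 2^4·13; with 1023 mod 8 = 7, (2/1023) = +1; sign now -1; continue with (13/1023)
flip (13/1023) -> (1023/13): both odd, 13 mod 4 = 1, 1023 mod 4 = 3, so the flip contributes +1; sign now -1
(1023/13): 1023 mod 13 = 9, so (1023/13) = (9/13)
flip (9/13) -> (13/9): both odd, 9 mod 4 = 1, 13 mod 4 = 1, so the flip contributes +1; sign now -1
(13/9): 13 mod 9 = 4, so (13/9) = (4/9)
factor out 2^2: 4 = 2^2·1; with 9 mod 8 = 1, (2/9) = +1; sign now -1; continue with (1/9)
reached (1/9) = 1, so the symbol is -1

-1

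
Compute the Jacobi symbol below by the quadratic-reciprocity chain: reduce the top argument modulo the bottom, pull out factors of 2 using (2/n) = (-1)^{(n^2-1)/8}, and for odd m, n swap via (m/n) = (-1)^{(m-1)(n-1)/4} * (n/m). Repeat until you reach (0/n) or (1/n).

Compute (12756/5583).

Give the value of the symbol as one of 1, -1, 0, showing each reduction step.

0

(12756/5583) = (1590/5583)   [reduce mod 5583]
1590 = 2^1·795; (2/5583) = +1 since 5583 mod 8 = 7, so (1590/5583) = (+1)^1·(795/5583); sign now +1
reciprocity: (795/5583) = -1·(5583/795) since 795 mod 4 = 3, 5583 mod 4 = 3; sign now -1
(5583/795) = (18/795)   [reduce mod 795]
18 = 2^1·9; (2/795) = -1 since 795 mod 8 = 3, so (18/795) = (-1)^1·(9/795); sign now +1
reciprocity: (9/795) = +1·(795/9) since 9 mod 4 = 1, 795 mod 4 = 3; sign now +1
(795/9) = (3/9)   [reduce mod 9]
reciprocity: (3/9) = +1·(9/3) since 3 mod 4 = 3, 9 mod 4 = 1; sign now +1
(9/3) = (0/3)   [reduce mod 3]
(0/3) = 0   [gcd(a, n) > 1]; final value = 0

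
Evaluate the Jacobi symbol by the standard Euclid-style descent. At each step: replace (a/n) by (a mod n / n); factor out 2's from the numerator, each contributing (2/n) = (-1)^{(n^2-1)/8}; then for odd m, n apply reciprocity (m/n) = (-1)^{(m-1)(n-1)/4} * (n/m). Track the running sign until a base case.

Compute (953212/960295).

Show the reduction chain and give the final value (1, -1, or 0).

factor out 2^2: 953212 = 2^2·238303; with 960295 mod 8 = 7, (2/960295) = +1; sign now +1; continue with (238303/960295)
flip (238303/960295) -> (960295/238303): both odd, 238303 mod 4 = 3, 960295 mod 4 = 3, so the flip contributes -1; sign now -1
(960295/238303): 960295 mod 238303 = 7083, so (960295/238303) = (7083/238303)
flip (7083/238303) -> (238303/7083): both odd, 7083 mod 4 = 3, 238303 mod 4 = 3, so the flip contributes -1; sign now +1
(238303/7083): 238303 mod 7083 = 4564, so (238303/7083) = (4564/7083)
factor out 2^2: 4564 = 2^2·1141; with 7083 mod 8 = 3, (2/7083) = -1; sign now +1; continue with (1141/7083)
flip (1141/7083) -> (7083/1141): both odd, 1141 mod 4 = 1, 7083 mod 4 = 3, so the flip contributes +1; sign now +1
(7083/1141): 7083 mod 1141 = 237, so (7083/1141) = (237/1141)
flip (237/1141) -> (1141/237): both odd, 237 mod 4 = 1, 1141 mod 4 = 1, so the flip contributes +1; sign now +1
(1141/237): 1141 mod 237 = 193, so (1141/237) = (193/237)
flip (193/237) -> (237/193): both odd, 193 mod 4 = 1, 237 mod 4 = 1, so the flip contributes +1; sign now +1
(237/193): 237 mod 193 = 44, so (237/193) = (44/193)
factor out 2^2: 44 = 2^2·11; with 193 mod 8 = 1, (2/193) = +1; sign now +1; continue with (11/193)
flip (11/193) -> (193/11): both odd, 11 mod 4 = 3, 193 mod 4 = 1, so the flip contributes +1; sign now +1
(193/11): 193 mod 11 = 6, so (193/11) = (6/11)
factor out 2^1: 6 = 2^1·3; with 11 mod 8 = 3, (2/11) = -1; sign now -1; continue with (3/11)
flip (3/11) -> (11/3): both odd, 3 mod 4 = 3, 11 mod 4 = 3, so the flip contributes -1; sign now +1
(11/3): 11 mod 3 = 2, so (11/3) = (2/3)
factor out 2^1: 2 = 2^1·1; with 3 mod 8 = 3, (2/3) = -1; sign now -1; continue with (1/3)
reached (1/3) = 1, so the symbol is -1

-1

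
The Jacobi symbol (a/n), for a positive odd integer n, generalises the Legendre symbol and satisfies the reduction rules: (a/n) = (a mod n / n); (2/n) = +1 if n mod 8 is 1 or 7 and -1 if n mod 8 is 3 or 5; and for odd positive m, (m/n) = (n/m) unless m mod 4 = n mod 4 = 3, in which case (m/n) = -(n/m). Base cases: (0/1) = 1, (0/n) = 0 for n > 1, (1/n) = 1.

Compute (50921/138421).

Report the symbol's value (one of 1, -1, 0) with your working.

reciprocity: (50921/138421) = +1·(138421/50921) since 50921 mod 4 = 1, 138421 mod 4 = 1; sign now +1
(138421/50921) = (36579/50921)   [reduce mod 50921]
reciprocity: (36579/50921) = +1·(50921/36579) since 36579 mod 4 = 3, 50921 mod 4 = 1; sign now +1
(50921/36579) = (14342/36579)   [reduce mod 36579]
14342 = 2^1·7171; (2/36579) = -1 since 36579 mod 8 = 3, so (14342/36579) = (-1)^1·(7171/36579); sign now -1
reciprocity: (7171/36579) = -1·(36579/7171) since 7171 mod 4 = 3, 36579 mod 4 = 3; sign now +1
(36579/7171) = (724/7171)   [reduce mod 7171]
724 = 2^2·181; (2/7171) = -1 since 7171 mod 8 = 3, so (724/7171) = (-1)^2·(181/7171); sign now +1
reciprocity: (181/7171) = +1·(7171/181) since 181 mod 4 = 1, 7171 mod 4 = 3; sign now +1
(7171/181) = (112/181)   [reduce mod 181]
112 = 2^4·7; (2/181) = -1 since 181 mod 8 = 5, so (112/181) = (-1)^4·(7/181); sign now +1
reciprocity: (7/181) = +1·(181/7) since 7 mod 4 = 3, 181 mod 4 = 1; sign now +1
(181/7) = (6/7)   [reduce mod 7]
6 = 2^1·3; (2/7) = +1 since 7 mod 8 = 7, so (6/7) = (+1)^1·(3/7); sign now +1
reciprocity: (3/7) = -1·(7/3) since 3 mod 4 = 3, 7 mod 4 = 3; sign now -1
(7/3) = (1/3)   [reduce mod 3]
(1/3) = 1; final value = sign = -1

-1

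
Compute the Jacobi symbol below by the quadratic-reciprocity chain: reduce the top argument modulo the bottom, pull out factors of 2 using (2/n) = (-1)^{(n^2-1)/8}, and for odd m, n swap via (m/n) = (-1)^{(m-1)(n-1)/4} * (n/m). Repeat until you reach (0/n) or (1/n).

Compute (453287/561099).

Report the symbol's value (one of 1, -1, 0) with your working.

1

flip (453287/561099) -> (561099/453287): both odd, 453287 mod 4 = 3, 561099 mod 4 = 3, so the flip contributes -1; sign now -1
(561099/453287): 561099 mod 453287 = 107812, so (561099/453287) = (107812/453287)
factor out 2^2: 107812 = 2^2·26953; with 453287 mod 8 = 7, (2/453287) = +1; sign now -1; continue with (26953/453287)
flip (26953/453287) -> (453287/26953): both odd, 26953 mod 4 = 1, 453287 mod 4 = 3, so the flip contributes +1; sign now -1
(453287/26953): 453287 mod 26953 = 22039, so (453287/26953) = (22039/26953)
flip (22039/26953) -> (26953/22039): both odd, 22039 mod 4 = 3, 26953 mod 4 = 1, so the flip contributes +1; sign now -1
(26953/22039): 26953 mod 22039 = 4914, so (26953/22039) = (4914/22039)
factor out 2^1: 4914 = 2^1·2457; with 22039 mod 8 = 7, (2/22039) = +1; sign now -1; continue with (2457/22039)
flip (2457/22039) -> (22039/2457): both odd, 2457 mod 4 = 1, 22039 mod 4 = 3, so the flip contributes +1; sign now -1
(22039/2457): 22039 mod 2457 = 2383, so (22039/2457) = (2383/2457)
flip (2383/2457) -> (2457/2383): both odd, 2383 mod 4 = 3, 2457 mod 4 = 1, so the flip contributes +1; sign now -1
(2457/2383): 2457 mod 2383 = 74, so (2457/2383) = (74/2383)
factor out 2^1: 74 = 2^1·37; with 2383 mod 8 = 7, (2/2383) = +1; sign now -1; continue with (37/2383)
flip (37/2383) -> (2383/37): both odd, 37 mod 4 = 1, 2383 mod 4 = 3, so the flip contributes +1; sign now -1
(2383/37): 2383 mod 37 = 15, so (2383/37) = (15/37)
flip (15/37) -> (37/15): both odd, 15 mod 4 = 3, 37 mod 4 = 1, so the flip contributes +1; sign now -1
(37/15): 37 mod 15 = 7, so (37/15) = (7/15)
flip (7/15) -> (15/7): both odd, 7 mod 4 = 3, 15 mod 4 = 3, so the flip contributes -1; sign now +1
(15/7): 15 mod 7 = 1, so (15/7) = (1/7)
reached (1/7) = 1, so the symbol is +1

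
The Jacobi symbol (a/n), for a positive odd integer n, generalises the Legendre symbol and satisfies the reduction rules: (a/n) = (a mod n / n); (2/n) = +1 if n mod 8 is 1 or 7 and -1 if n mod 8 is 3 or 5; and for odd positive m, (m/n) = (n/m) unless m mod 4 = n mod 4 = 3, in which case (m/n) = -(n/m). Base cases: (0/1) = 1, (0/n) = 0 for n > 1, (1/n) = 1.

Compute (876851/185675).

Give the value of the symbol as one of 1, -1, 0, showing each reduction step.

1

(876851/185675): 876851 mod 185675 = 134151, so (876851/185675) = (134151/185675)
flip (134151/185675) -> (185675/134151): both odd, 134151 mod 4 = 3, 185675 mod 4 = 3, so the flip contributes -1; sign now -1
(185675/134151): 185675 mod 134151 = 51524, so (185675/134151) = (51524/134151)
factor out 2^2: 51524 = 2^2·12881; with 134151 mod 8 = 7, (2/134151) = +1; sign now -1; continue with (12881/134151)
flip (12881/134151) -> (134151/12881): both odd, 12881 mod 4 = 1, 134151 mod 4 = 3, so the flip contributes +1; sign now -1
(134151/12881): 134151 mod 12881 = 5341, so (134151/12881) = (5341/12881)
flip (5341/12881) -> (12881/5341): both odd, 5341 mod 4 = 1, 12881 mod 4 = 1, so the flip contributes +1; sign now -1
(12881/5341): 12881 mod 5341 = 2199, so (12881/5341) = (2199/5341)
flip (2199/5341) -> (5341/2199): both odd, 2199 mod 4 = 3, 5341 mod 4 = 1, so the flip contributes +1; sign now -1
(5341/2199): 5341 mod 2199 = 943, so (5341/2199) = (943/2199)
flip (943/2199) -> (2199/943): both odd, 943 mod 4 = 3, 2199 mod 4 = 3, so the flip contributes -1; sign now +1
(2199/943): 2199 mod 943 = 313, so (2199/943) = (313/943)
flip (313/943) -> (943/313): both odd, 313 mod 4 = 1, 943 mod 4 = 3, so the flip contributes +1; sign now +1
(943/313): 943 mod 313 = 4, so (943/313) = (4/313)
factor out 2^2: 4 = 2^2·1; with 313 mod 8 = 1, (2/313) = +1; sign now +1; continue with (1/313)
reached (1/313) = 1, so the symbol is +1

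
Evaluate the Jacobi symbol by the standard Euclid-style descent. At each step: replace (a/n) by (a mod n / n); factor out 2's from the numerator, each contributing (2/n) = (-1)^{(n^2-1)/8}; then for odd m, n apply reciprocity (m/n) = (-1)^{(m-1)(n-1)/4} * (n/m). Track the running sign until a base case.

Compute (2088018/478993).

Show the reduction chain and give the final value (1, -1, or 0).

1

(2088018/478993): 2088018 mod 478993 = 172046, so (2088018/478993) = (172046/478993)
factor out 2^1: 172046 = 2^1·86023; with 478993 mod 8 = 1, (2/478993) = +1; sign now +1; continue with (86023/478993)
flip (86023/478993) -> (478993/86023): both odd, 86023 mod 4 = 3, 478993 mod 4 = 1, so the flip contributes +1; sign now +1
(478993/86023): 478993 mod 86023 = 48878, so (478993/86023) = (48878/86023)
factor out 2^1: 48878 = 2^1·24439; with 86023 mod 8 = 7, (2/86023) = +1; sign now +1; continue with (24439/86023)
flip (24439/86023) -> (86023/24439): both odd, 24439 mod 4 = 3, 86023 mod 4 = 3, so the flip contributes -1; sign now -1
(86023/24439): 86023 mod 24439 = 12706, so (86023/24439) = (12706/24439)
factor out 2^1: 12706 = 2^1·6353; with 24439 mod 8 = 7, (2/24439) = +1; sign now -1; continue with (6353/24439)
flip (6353/24439) -> (24439/6353): both odd, 6353 mod 4 = 1, 24439 mod 4 = 3, so the flip contributes +1; sign now -1
(24439/6353): 24439 mod 6353 = 5380, so (24439/6353) = (5380/6353)
factor out 2^2: 5380 = 2^2·1345; with 6353 mod 8 = 1, (2/6353) = +1; sign now -1; continue with (1345/6353)
flip (1345/6353) -> (6353/1345): both odd, 1345 mod 4 = 1, 6353 mod 4 = 1, so the flip contributes +1; sign now -1
(6353/1345): 6353 mod 1345 = 973, so (6353/1345) = (973/1345)
flip (973/1345) -> (1345/973): both odd, 973 mod 4 = 1, 1345 mod 4 = 1, so the flip contributes +1; sign now -1
(1345/973): 1345 mod 973 = 372, so (1345/973) = (372/973)
factor out 2^2: 372 = 2^2·93; with 973 mod 8 = 5, (2/973) = -1; sign now -1; continue with (93/973)
flip (93/973) -> (973/93): both odd, 93 mod 4 = 1, 973 mod 4 = 1, so the flip contributes +1; sign now -1
(973/93): 973 mod 93 = 43, so (973/93) = (43/93)
flip (43/93) -> (93/43): both odd, 43 mod 4 = 3, 93 mod 4 = 1, so the flip contributes +1; sign now -1
(93/43): 93 mod 43 = 7, so (93/43) = (7/43)
flip (7/43) -> (43/7): both odd, 7 mod 4 = 3, 43 mod 4 = 3, so the flip contributes -1; sign now +1
(43/7): 43 mod 7 = 1, so (43/7) = (1/7)
reached (1/7) = 1, so the symbol is +1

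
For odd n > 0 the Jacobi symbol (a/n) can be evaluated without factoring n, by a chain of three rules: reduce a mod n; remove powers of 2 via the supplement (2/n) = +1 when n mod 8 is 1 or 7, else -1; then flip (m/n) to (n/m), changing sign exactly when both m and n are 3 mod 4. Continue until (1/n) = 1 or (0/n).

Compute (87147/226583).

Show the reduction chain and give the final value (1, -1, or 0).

1

reciprocity: (87147/226583) = -1·(226583/87147) since 87147 mod 4 = 3, 226583 mod 4 = 3; sign now -1
(226583/87147) = (52289/87147)   [reduce mod 87147]
reciprocity: (52289/87147) = +1·(87147/52289) since 52289 mod 4 = 1, 87147 mod 4 = 3; sign now -1
(87147/52289) = (34858/52289)   [reduce mod 52289]
34858 = 2^1·17429; (2/52289) = +1 since 52289 mod 8 = 1, so (34858/52289) = (+1)^1·(17429/52289); sign now -1
reciprocity: (17429/52289) = +1·(52289/17429) since 17429 mod 4 = 1, 52289 mod 4 = 1; sign now -1
(52289/17429) = (2/17429)   [reduce mod 17429]
2 = 2^1·1; (2/17429) = -1 since 17429 mod 8 = 5, so (2/17429) = (-1)^1·(1/17429); sign now +1
(1/17429) = 1; final value = sign = +1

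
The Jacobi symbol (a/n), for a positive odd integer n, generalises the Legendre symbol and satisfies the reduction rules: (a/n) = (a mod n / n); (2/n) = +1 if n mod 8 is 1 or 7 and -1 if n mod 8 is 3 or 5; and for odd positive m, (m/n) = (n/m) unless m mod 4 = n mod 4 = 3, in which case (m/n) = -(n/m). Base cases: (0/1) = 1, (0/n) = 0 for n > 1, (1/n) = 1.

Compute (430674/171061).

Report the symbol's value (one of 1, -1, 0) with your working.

(430674/171061): 430674 mod 171061 = 88552, so (430674/171061) = (88552/171061)
factor out 2^3: 88552 = 2^3·11069; with 171061 mod 8 = 5, (2/171061) = -1; sign now -1; continue with (11069/171061)
flip (11069/171061) -> (171061/11069): both odd, 11069 mod 4 = 1, 171061 mod 4 = 1, so the flip contributes +1; sign now -1
(171061/11069): 171061 mod 11069 = 5026, so (171061/11069) = (5026/11069)
factor out 2^1: 5026 = 2^1·2513; with 11069 mod 8 = 5, (2/11069) = -1; sign now +1; continue with (2513/11069)
flip (2513/11069) -> (11069/2513): both odd, 2513 mod 4 = 1, 11069 mod 4 = 1, so the flip contributes +1; sign now +1
(11069/2513): 11069 mod 2513 = 1017, so (11069/2513) = (1017/2513)
flip (1017/2513) -> (2513/1017): both odd, 1017 mod 4 = 1, 2513 mod 4 = 1, so the flip contributes +1; sign now +1
(2513/1017): 2513 mod 1017 = 479, so (2513/1017) = (479/1017)
flip (479/1017) -> (1017/479): both odd, 479 mod 4 = 3, 1017 mod 4 = 1, so the flip contributes +1; sign now +1
(1017/479): 1017 mod 479 = 59, so (1017/479) = (59/479)
flip (59/479) -> (479/59): both odd, 59 mod 4 = 3, 479 mod 4 = 3, so the flip contributes -1; sign now -1
(479/59): 479 mod 59 = 7, so (479/59) = (7/59)
flip (7/59) -> (59/7): both odd, 7 mod 4 = 3, 59 mod 4 = 3, so the flip contributes -1; sign now +1
(59/7): 59 mod 7 = 3, so (59/7) = (3/7)
flip (3/7) -> (7/3): both odd, 3 mod 4 = 3, 7 mod 4 = 3, so the flip contributes -1; sign now -1
(7/3): 7 mod 3 = 1, so (7/3) = (1/3)
reached (1/3) = 1, so the symbol is -1

-1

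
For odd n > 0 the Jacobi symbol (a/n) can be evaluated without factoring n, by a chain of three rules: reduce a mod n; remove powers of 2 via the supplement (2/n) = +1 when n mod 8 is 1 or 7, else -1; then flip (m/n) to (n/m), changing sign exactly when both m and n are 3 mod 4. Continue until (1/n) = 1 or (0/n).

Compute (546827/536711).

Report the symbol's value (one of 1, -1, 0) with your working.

(546827/536711) = (10116/536711)   [reduce mod 536711]
10116 = 2^2·2529; (2/536711) = +1 since 536711 mod 8 = 7, so (10116/536711) = (+1)^2·(2529/536711); sign now +1
reciprocity: (2529/536711) = +1·(536711/2529) since 2529 mod 4 = 1, 536711 mod 4 = 3; sign now +1
(536711/2529) = (563/2529)   [reduce mod 2529]
reciprocity: (563/2529) = +1·(2529/563) since 563 mod 4 = 3, 2529 mod 4 = 1; sign now +1
(2529/563) = (277/563)   [reduce mod 563]
reciprocity: (277/563) = +1·(563/277) since 277 mod 4 = 1, 563 mod 4 = 3; sign now +1
(563/277) = (9/277)   [reduce mod 277]
reciprocity: (9/277) = +1·(277/9) since 9 mod 4 = 1, 277 mod 4 = 1; sign now +1
(277/9) = (7/9)   [reduce mod 9]
reciprocity: (7/9) = +1·(9/7) since 7 mod 4 = 3, 9 mod 4 = 1; sign now +1
(9/7) = (2/7)   [reduce mod 7]
2 = 2^1·1; (2/7) = +1 since 7 mod 8 = 7, so (2/7) = (+1)^1·(1/7); sign now +1
(1/7) = 1; final value = sign = +1

1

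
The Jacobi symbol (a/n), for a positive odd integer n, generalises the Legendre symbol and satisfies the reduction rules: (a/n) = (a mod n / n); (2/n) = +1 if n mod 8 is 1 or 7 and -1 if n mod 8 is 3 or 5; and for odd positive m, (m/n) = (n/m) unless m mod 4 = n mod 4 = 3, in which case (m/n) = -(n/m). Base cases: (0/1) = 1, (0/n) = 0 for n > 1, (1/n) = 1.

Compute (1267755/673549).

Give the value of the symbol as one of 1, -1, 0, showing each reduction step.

-1

(1267755/673549) = (594206/673549)   [reduce mod 673549]
594206 = 2^1·297103; (2/673549) = -1 since 673549 mod 8 = 5, so (594206/673549) = (-1)^1·(297103/673549); sign now -1
reciprocity: (297103/673549) = +1·(673549/297103) since 297103 mod 4 = 3, 673549 mod 4 = 1; sign now -1
(673549/297103) = (79343/297103)   [reduce mod 297103]
reciprocity: (79343/297103) = -1·(297103/79343) since 79343 mod 4 = 3, 297103 mod 4 = 3; sign now +1
(297103/79343) = (59074/79343)   [reduce mod 79343]
59074 = 2^1·29537; (2/79343) = +1 since 79343 mod 8 = 7, so (59074/79343) = (+1)^1·(29537/79343); sign now +1
reciprocity: (29537/79343) = +1·(79343/29537) since 29537 mod 4 = 1, 79343 mod 4 = 3; sign now +1
(79343/29537) = (20269/29537)   [reduce mod 29537]
reciprocity: (20269/29537) = +1·(29537/20269) since 20269 mod 4 = 1, 29537 mod 4 = 1; sign now +1
(29537/20269) = (9268/20269)   [reduce mod 20269]
9268 = 2^2·2317; (2/20269) = -1 since 20269 mod 8 = 5, so (9268/20269) = (-1)^2·(2317/20269); sign now +1
reciprocity: (2317/20269) = +1·(20269/2317) since 2317 mod 4 = 1, 20269 mod 4 = 1; sign now +1
(20269/2317) = (1733/2317)   [reduce mod 2317]
reciprocity: (1733/2317) = +1·(2317/1733) since 1733 mod 4 = 1, 2317 mod 4 = 1; sign now +1
(2317/1733) = (584/1733)   [reduce mod 1733]
584 = 2^3·73; (2/1733) = -1 since 1733 mod 8 = 5, so (584/1733) = (-1)^3·(73/1733); sign now -1
reciprocity: (73/1733) = +1·(1733/73) since 73 mod 4 = 1, 1733 mod 4 = 1; sign now -1
(1733/73) = (54/73)   [reduce mod 73]
54 = 2^1·27; (2/73) = +1 since 73 mod 8 = 1, so (54/73) = (+1)^1·(27/73); sign now -1
reciprocity: (27/73) = +1·(73/27) since 27 mod 4 = 3, 73 mod 4 = 1; sign now -1
(73/27) = (19/27)   [reduce mod 27]
reciprocity: (19/27) = -1·(27/19) since 19 mod 4 = 3, 27 mod 4 = 3; sign now +1
(27/19) = (8/19)   [reduce mod 19]
8 = 2^3·1; (2/19) = -1 since 19 mod 8 = 3, so (8/19) = (-1)^3·(1/19); sign now -1
(1/19) = 1; final value = sign = -1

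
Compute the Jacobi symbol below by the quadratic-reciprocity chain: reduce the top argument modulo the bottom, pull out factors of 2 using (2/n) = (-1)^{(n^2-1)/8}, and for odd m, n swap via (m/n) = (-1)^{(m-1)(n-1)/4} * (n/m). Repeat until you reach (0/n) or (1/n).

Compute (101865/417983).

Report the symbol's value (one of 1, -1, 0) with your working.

reciprocity: (101865/417983) = +1·(417983/101865) since 101865 mod 4 = 1, 417983 mod 4 = 3; sign now +1
(417983/101865) = (10523/101865)   [reduce mod 101865]
reciprocity: (10523/101865) = +1·(101865/10523) since 10523 mod 4 = 3, 101865 mod 4 = 1; sign now +1
(101865/10523) = (7158/10523)   [reduce mod 10523]
7158 = 2^1·3579; (2/10523) = -1 since 10523 mod 8 = 3, so (7158/10523) = (-1)^1·(3579/10523); sign now -1
reciprocity: (3579/10523) = -1·(10523/3579) since 3579 mod 4 = 3, 10523 mod 4 = 3; sign now +1
(10523/3579) = (3365/3579)   [reduce mod 3579]
reciprocity: (3365/3579) = +1·(3579/3365) since 3365 mod 4 = 1, 3579 mod 4 = 3; sign now +1
(3579/3365) = (214/3365)   [reduce mod 3365]
214 = 2^1·107; (2/3365) = -1 since 3365 mod 8 = 5, so (214/3365) = (-1)^1·(107/3365); sign now -1
reciprocity: (107/3365) = +1·(3365/107) since 107 mod 4 = 3, 3365 mod 4 = 1; sign now -1
(3365/107) = (48/107)   [reduce mod 107]
48 = 2^4·3; (2/107) = -1 since 107 mod 8 = 3, so (48/107) = (-1)^4·(3/107); sign now -1
reciprocity: (3/107) = -1·(107/3) since 3 mod 4 = 3, 107 mod 4 = 3; sign now +1
(107/3) = (2/3)   [reduce mod 3]
2 = 2^1·1; (2/3) = -1 since 3 mod 8 = 3, so (2/3) = (-1)^1·(1/3); sign now -1
(1/3) = 1; final value = sign = -1

-1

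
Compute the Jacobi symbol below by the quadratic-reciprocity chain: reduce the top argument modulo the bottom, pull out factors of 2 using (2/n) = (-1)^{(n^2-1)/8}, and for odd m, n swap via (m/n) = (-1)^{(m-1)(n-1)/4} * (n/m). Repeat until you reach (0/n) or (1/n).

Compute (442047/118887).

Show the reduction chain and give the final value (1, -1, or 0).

(442047/118887): 442047 mod 118887 = 85386, so (442047/118887) = (85386/118887)
factor out 2^1: 85386 = 2^1·42693; with 118887 mod 8 = 7, (2/118887) = +1; sign now +1; continue with (42693/118887)
flip (42693/118887) -> (118887/42693): both odd, 42693 mod 4 = 1, 118887 mod 4 = 3, so the flip contributes +1; sign now +1
(118887/42693): 118887 mod 42693 = 33501, so (118887/42693) = (33501/42693)
flip (33501/42693) -> (42693/33501): both odd, 33501 mod 4 = 1, 42693 mod 4 = 1, so the flip contributes +1; sign now +1
(42693/33501): 42693 mod 33501 = 9192, so (42693/33501) = (9192/33501)
factor out 2^3: 9192 = 2^3·1149; with 33501 mod 8 = 5, (2/33501) = -1; sign now -1; continue with (1149/33501)
flip (1149/33501) -> (33501/1149): both odd, 1149 mod 4 = 1, 33501 mod 4 = 1, so the flip contributes +1; sign now -1
(33501/1149): 33501 mod 1149 = 180, so (33501/1149) = (180/1149)
factor out 2^2: 180 = 2^2·45; with 1149 mod 8 = 5, (2/1149) = -1; sign now -1; continue with (45/1149)
flip (45/1149) -> (1149/45): both odd, 45 mod 4 = 1, 1149 mod 4 = 1, so the flip contributes +1; sign now -1
(1149/45): 1149 mod 45 = 24, so (1149/45) = (24/45)
factor out 2^3: 24 = 2^3·3; with 45 mod 8 = 5, (2/45) = -1; sign now +1; continue with (3/45)
flip (3/45) -> (45/3): both odd, 3 mod 4 = 3, 45 mod 4 = 1, so the flip contributes +1; sign now +1
(45/3): 45 mod 3 = 0, so (45/3) = (0/3)
reached (0/3); gcd(a, n) > 1, so (0/3) = 0 and the symbol is 0

0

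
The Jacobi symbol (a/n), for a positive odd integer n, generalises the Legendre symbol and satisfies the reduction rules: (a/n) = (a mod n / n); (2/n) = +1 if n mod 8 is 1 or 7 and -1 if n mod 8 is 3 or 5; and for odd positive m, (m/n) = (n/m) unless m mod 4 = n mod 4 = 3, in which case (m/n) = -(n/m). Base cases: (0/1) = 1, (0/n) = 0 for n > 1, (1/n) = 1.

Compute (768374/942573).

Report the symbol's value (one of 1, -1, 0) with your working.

-1

768374 = 2^1·384187; (2/942573) = -1 since 942573 mod 8 = 5, so (768374/942573) = (-1)^1·(384187/942573); sign now -1
reciprocity: (384187/942573) = +1·(942573/384187) since 384187 mod 4 = 3, 942573 mod 4 = 1; sign now -1
(942573/384187) = (174199/384187)   [reduce mod 384187]
reciprocity: (174199/384187) = -1·(384187/174199) since 174199 mod 4 = 3, 384187 mod 4 = 3; sign now +1
(384187/174199) = (35789/174199)   [reduce mod 174199]
reciprocity: (35789/174199) = +1·(174199/35789) since 35789 mod 4 = 1, 174199 mod 4 = 3; sign now +1
(174199/35789) = (31043/35789)   [reduce mod 35789]
reciprocity: (31043/35789) = +1·(35789/31043) since 31043 mod 4 = 3, 35789 mod 4 = 1; sign now +1
(35789/31043) = (4746/31043)   [reduce mod 31043]
4746 = 2^1·2373; (2/31043) = -1 since 31043 mod 8 = 3, so (4746/31043) = (-1)^1·(2373/31043); sign now -1
reciprocity: (2373/31043) = +1·(31043/2373) since 2373 mod 4 = 1, 31043 mod 4 = 3; sign now -1
(31043/2373) = (194/2373)   [reduce mod 2373]
194 = 2^1·97; (2/2373) = -1 since 2373 mod 8 = 5, so (194/2373) = (-1)^1·(97/2373); sign now +1
reciprocity: (97/2373) = +1·(2373/97) since 97 mod 4 = 1, 2373 mod 4 = 1; sign now +1
(2373/97) = (45/97)   [reduce mod 97]
reciprocity: (45/97) = +1·(97/45) since 45 mod 4 = 1, 97 mod 4 = 1; sign now +1
(97/45) = (7/45)   [reduce mod 45]
reciprocity: (7/45) = +1·(45/7) since 7 mod 4 = 3, 45 mod 4 = 1; sign now +1
(45/7) = (3/7)   [reduce mod 7]
reciprocity: (3/7) = -1·(7/3) since 3 mod 4 = 3, 7 mod 4 = 3; sign now -1
(7/3) = (1/3)   [reduce mod 3]
(1/3) = 1; final value = sign = -1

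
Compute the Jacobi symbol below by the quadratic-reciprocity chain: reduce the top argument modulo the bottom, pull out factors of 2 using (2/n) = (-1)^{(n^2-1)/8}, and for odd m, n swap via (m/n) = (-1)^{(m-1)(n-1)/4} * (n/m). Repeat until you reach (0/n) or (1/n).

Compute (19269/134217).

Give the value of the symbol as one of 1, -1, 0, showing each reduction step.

0

reciprocity: (19269/134217) = +1·(134217/19269) since 19269 mod 4 = 1, 134217 mod 4 = 1; sign now +1
(134217/19269) = (18603/19269)   [reduce mod 19269]
reciprocity: (18603/19269) = +1·(19269/18603) since 18603 mod 4 = 3, 19269 mod 4 = 1; sign now +1
(19269/18603) = (666/18603)   [reduce mod 18603]
666 = 2^1·333; (2/18603) = -1 since 18603 mod 8 = 3, so (666/18603) = (-1)^1·(333/18603); sign now -1
reciprocity: (333/18603) = +1·(18603/333) since 333 mod 4 = 1, 18603 mod 4 = 3; sign now -1
(18603/333) = (288/333)   [reduce mod 333]
288 = 2^5·9; (2/333) = -1 since 333 mod 8 = 5, so (288/333) = (-1)^5·(9/333); sign now +1
reciprocity: (9/333) = +1·(333/9) since 9 mod 4 = 1, 333 mod 4 = 1; sign now +1
(333/9) = (0/9)   [reduce mod 9]
(0/9) = 0   [gcd(a, n) > 1]; final value = 0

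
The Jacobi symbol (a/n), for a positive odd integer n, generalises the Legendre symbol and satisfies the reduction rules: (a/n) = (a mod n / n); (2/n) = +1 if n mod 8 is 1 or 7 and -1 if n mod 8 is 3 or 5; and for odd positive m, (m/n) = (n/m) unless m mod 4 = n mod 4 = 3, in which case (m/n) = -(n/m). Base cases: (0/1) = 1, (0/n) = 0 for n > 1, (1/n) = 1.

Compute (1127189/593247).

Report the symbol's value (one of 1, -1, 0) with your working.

1

(1127189/593247): 1127189 mod 593247 = 533942, so (1127189/593247) = (533942/593247)
factor out 2^1: 533942 = 2^1·266971; with 593247 mod 8 = 7, (2/593247) = +1; sign now +1; continue with (266971/593247)
flip (266971/593247) -> (593247/266971): both odd, 266971 mod 4 = 3, 593247 mod 4 = 3, so the flip contributes -1; sign now -1
(593247/266971): 593247 mod 266971 = 59305, so (593247/266971) = (59305/266971)
flip (59305/266971) -> (266971/59305): both odd, 59305 mod 4 = 1, 266971 mod 4 = 3, so the flip contributes +1; sign now -1
(266971/59305): 266971 mod 59305 = 29751, so (266971/59305) = (29751/59305)
flip (29751/59305) -> (59305/29751): both odd, 29751 mod 4 = 3, 59305 mod 4 = 1, so the flip contributes +1; sign now -1
(59305/29751): 59305 mod 29751 = 29554, so (59305/29751) = (29554/29751)
factor out 2^1: 29554 = 2^1·14777; with 29751 mod 8 = 7, (2/29751) = +1; sign now -1; continue with (14777/29751)
flip (14777/29751) -> (29751/14777): both odd, 14777 mod 4 = 1, 29751 mod 4 = 3, so the flip contributes +1; sign now -1
(29751/14777): 29751 mod 14777 = 197, so (29751/14777) = (197/14777)
flip (197/14777) -> (14777/197): both odd, 197 mod 4 = 1, 14777 mod 4 = 1, so the flip contributes +1; sign now -1
(14777/197): 14777 mod 197 = 2, so (14777/197) = (2/197)
factor out 2^1: 2 = 2^1·1; with 197 mod 8 = 5, (2/197) = -1; sign now +1; continue with (1/197)
reached (1/197) = 1, so the symbol is +1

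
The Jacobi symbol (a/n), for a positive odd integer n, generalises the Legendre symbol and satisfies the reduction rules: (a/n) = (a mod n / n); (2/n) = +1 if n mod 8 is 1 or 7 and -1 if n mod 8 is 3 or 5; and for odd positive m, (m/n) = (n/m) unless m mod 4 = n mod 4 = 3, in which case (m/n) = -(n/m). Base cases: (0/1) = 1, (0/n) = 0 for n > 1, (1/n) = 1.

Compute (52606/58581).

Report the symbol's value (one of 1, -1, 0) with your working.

52606 = 2^1·26303; (2/58581) = -1 since 58581 mod 8 = 5, so (52606/58581) = (-1)^1·(26303/58581); sign now -1
reciprocity: (26303/58581) = +1·(58581/26303) since 26303 mod 4 = 3, 58581 mod 4 = 1; sign now -1
(58581/26303) = (5975/26303)   [reduce mod 26303]
reciprocity: (5975/26303) = -1·(26303/5975) since 5975 mod 4 = 3, 26303 mod 4 = 3; sign now +1
(26303/5975) = (2403/5975)   [reduce mod 5975]
reciprocity: (2403/5975) = -1·(5975/2403) since 2403 mod 4 = 3, 5975 mod 4 = 3; sign now -1
(5975/2403) = (1169/2403)   [reduce mod 2403]
reciprocity: (1169/2403) = +1·(2403/1169) since 1169 mod 4 = 1, 2403 mod 4 = 3; sign now -1
(2403/1169) = (65/1169)   [reduce mod 1169]
reciprocity: (65/1169) = +1·(1169/65) since 65 mod 4 = 1, 1169 mod 4 = 1; sign now -1
(1169/65) = (64/65)   [reduce mod 65]
64 = 2^6·1; (2/65) = +1 since 65 mod 8 = 1, so (64/65) = (+1)^6·(1/65); sign now -1
(1/65) = 1; final value = sign = -1

-1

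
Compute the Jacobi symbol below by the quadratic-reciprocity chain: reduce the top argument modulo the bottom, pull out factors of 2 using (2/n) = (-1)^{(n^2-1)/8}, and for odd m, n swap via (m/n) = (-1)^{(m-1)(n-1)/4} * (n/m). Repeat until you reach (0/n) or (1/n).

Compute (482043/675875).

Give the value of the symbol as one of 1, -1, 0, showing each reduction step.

1

reciprocity: (482043/675875) = -1·(675875/482043) since 482043 mod 4 = 3, 675875 mod 4 = 3; sign now -1
(675875/482043) = (193832/482043)   [reduce mod 482043]
193832 = 2^3·24229; (2/482043) = -1 since 482043 mod 8 = 3, so (193832/482043) = (-1)^3·(24229/482043); sign now +1
reciprocity: (24229/482043) = +1·(482043/24229) since 24229 mod 4 = 1, 482043 mod 4 = 3; sign now +1
(482043/24229) = (21692/24229)   [reduce mod 24229]
21692 = 2^2·5423; (2/24229) = -1 since 24229 mod 8 = 5, so (21692/24229) = (-1)^2·(5423/24229); sign now +1
reciprocity: (5423/24229) = +1·(24229/5423) since 5423 mod 4 = 3, 24229 mod 4 = 1; sign now +1
(24229/5423) = (2537/5423)   [reduce mod 5423]
reciprocity: (2537/5423) = +1·(5423/2537) since 2537 mod 4 = 1, 5423 mod 4 = 3; sign now +1
(5423/2537) = (349/2537)   [reduce mod 2537]
reciprocity: (349/2537) = +1·(2537/349) since 349 mod 4 = 1, 2537 mod 4 = 1; sign now +1
(2537/349) = (94/349)   [reduce mod 349]
94 = 2^1·47; (2/349) = -1 since 349 mod 8 = 5, so (94/349) = (-1)^1·(47/349); sign now -1
reciprocity: (47/349) = +1·(349/47) since 47 mod 4 = 3, 349 mod 4 = 1; sign now -1
(349/47) = (20/47)   [reduce mod 47]
20 = 2^2·5; (2/47) = +1 since 47 mod 8 = 7, so (20/47) = (+1)^2·(5/47); sign now -1
reciprocity: (5/47) = +1·(47/5) since 5 mod 4 = 1, 47 mod 4 = 3; sign now -1
(47/5) = (2/5)   [reduce mod 5]
2 = 2^1·1; (2/5) = -1 since 5 mod 8 = 5, so (2/5) = (-1)^1·(1/5); sign now +1
(1/5) = 1; final value = sign = +1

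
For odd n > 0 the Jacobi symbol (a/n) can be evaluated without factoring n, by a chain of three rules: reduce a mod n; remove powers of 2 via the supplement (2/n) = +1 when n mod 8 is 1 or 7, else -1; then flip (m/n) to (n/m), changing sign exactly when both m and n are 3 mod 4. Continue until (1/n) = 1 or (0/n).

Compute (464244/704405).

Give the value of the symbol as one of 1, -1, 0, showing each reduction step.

factor out 2^2: 464244 = 2^2·116061; with 704405 mod 8 = 5, (2/704405) = -1; sign now +1; continue with (116061/704405)
flip (116061/704405) -> (704405/116061): both odd, 116061 mod 4 = 1, 704405 mod 4 = 1, so the flip contributes +1; sign now +1
(704405/116061): 704405 mod 116061 = 8039, so (704405/116061) = (8039/116061)
flip (8039/116061) -> (116061/8039): both odd, 8039 mod 4 = 3, 116061 mod 4 = 1, so the flip contributes +1; sign now +1
(116061/8039): 116061 mod 8039 = 3515, so (116061/8039) = (3515/8039)
flip (3515/8039) -> (8039/3515): both odd, 3515 mod 4 = 3, 8039 mod 4 = 3, so the flip contributes -1; sign now -1
(8039/3515): 8039 mod 3515 = 1009, so (8039/3515) = (1009/3515)
flip (1009/3515) -> (3515/1009): both odd, 1009 mod 4 = 1, 3515 mod 4 = 3, so the flip contributes +1; sign now -1
(3515/1009): 3515 mod 1009 = 488, so (3515/1009) = (488/1009)
factor out 2^3: 488 = 2^3·61; with 1009 mod 8 = 1, (2/1009) = +1; sign now -1; continue with (61/1009)
flip (61/1009) -> (1009/61): both odd, 61 mod 4 = 1, 1009 mod 4 = 1, so the flip contributes +1; sign now -1
(1009/61): 1009 mod 61 = 33, so (1009/61) = (33/61)
flip (33/61) -> (61/33): both odd, 33 mod 4 = 1, 61 mod 4 = 1, so the flip contributes +1; sign now -1
(61/33): 61 mod 33 = 28, so (61/33) = (28/33)
factor out 2^2: 28 = 2^2·7; with 33 mod 8 = 1, (2/33) = +1; sign now -1; continue with (7/33)
flip (7/33) -> (33/7): both odd, 7 mod 4 = 3, 33 mod 4 = 1, so the flip contributes +1; sign now -1
(33/7): 33 mod 7 = 5, so (33/7) = (5/7)
flip (5/7) -> (7/5): both odd, 5 mod 4 = 1, 7 mod 4 = 3, so the flip contributes +1; sign now -1
(7/5): 7 mod 5 = 2, so (7/5) = (2/5)
factor out 2^1: 2 = 2^1·1; with 5 mod 8 = 5, (2/5) = -1; sign now +1; continue with (1/5)
reached (1/5) = 1, so the symbol is +1

1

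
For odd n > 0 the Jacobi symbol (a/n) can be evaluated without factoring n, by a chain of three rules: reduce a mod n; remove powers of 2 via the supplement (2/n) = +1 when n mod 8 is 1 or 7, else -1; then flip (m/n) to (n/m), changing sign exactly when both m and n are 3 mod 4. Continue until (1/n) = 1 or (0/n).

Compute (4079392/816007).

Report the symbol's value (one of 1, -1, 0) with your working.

1

(4079392/816007): 4079392 mod 816007 = 815364, so (4079392/816007) = (815364/816007)
factor out 2^2: 815364 = 2^2·203841; with 816007 mod 8 = 7, (2/816007) = +1; sign now +1; continue with (203841/816007)
flip (203841/816007) -> (816007/203841): both odd, 203841 mod 4 = 1, 816007 mod 4 = 3, so the flip contributes +1; sign now +1
(816007/203841): 816007 mod 203841 = 643, so (816007/203841) = (643/203841)
flip (643/203841) -> (203841/643): both odd, 643 mod 4 = 3, 203841 mod 4 = 1, so the flip contributes +1; sign now +1
(203841/643): 203841 mod 643 = 10, so (203841/643) = (10/643)
factor out 2^1: 10 = 2^1·5; with 643 mod 8 = 3, (2/643) = -1; sign now -1; continue with (5/643)
flip (5/643) -> (643/5): both odd, 5 mod 4 = 1, 643 mod 4 = 3, so the flip contributes +1; sign now -1
(643/5): 643 mod 5 = 3, so (643/5) = (3/5)
flip (3/5) -> (5/3): both odd, 3 mod 4 = 3, 5 mod 4 = 1, so the flip contributes +1; sign now -1
(5/3): 5 mod 3 = 2, so (5/3) = (2/3)
factor out 2^1: 2 = 2^1·1; with 3 mod 8 = 3, (2/3) = -1; sign now +1; continue with (1/3)
reached (1/3) = 1, so the symbol is +1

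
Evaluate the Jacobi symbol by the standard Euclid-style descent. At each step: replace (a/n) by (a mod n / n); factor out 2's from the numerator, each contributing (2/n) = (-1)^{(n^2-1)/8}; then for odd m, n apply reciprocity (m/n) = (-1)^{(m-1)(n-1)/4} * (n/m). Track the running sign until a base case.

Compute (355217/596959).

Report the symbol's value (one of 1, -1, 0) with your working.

-1

reciprocity: (355217/596959) = +1·(596959/355217) since 355217 mod 4 = 1, 596959 mod 4 = 3; sign now +1
(596959/355217) = (241742/355217)   [reduce mod 355217]
241742 = 2^1·120871; (2/355217) = +1 since 355217 mod 8 = 1, so (241742/355217) = (+1)^1·(120871/355217); sign now +1
reciprocity: (120871/355217) = +1·(355217/120871) since 120871 mod 4 = 3, 355217 mod 4 = 1; sign now +1
(355217/120871) = (113475/120871)   [reduce mod 120871]
reciprocity: (113475/120871) = -1·(120871/113475) since 113475 mod 4 = 3, 120871 mod 4 = 3; sign now -1
(120871/113475) = (7396/113475)   [reduce mod 113475]
7396 = 2^2·1849; (2/113475) = -1 since 113475 mod 8 = 3, so (7396/113475) = (-1)^2·(1849/113475); sign now -1
reciprocity: (1849/113475) = +1·(113475/1849) since 1849 mod 4 = 1, 113475 mod 4 = 3; sign now -1
(113475/1849) = (686/1849)   [reduce mod 1849]
686 = 2^1·343; (2/1849) = +1 since 1849 mod 8 = 1, so (686/1849) = (+1)^1·(343/1849); sign now -1
reciprocity: (343/1849) = +1·(1849/343) since 343 mod 4 = 3, 1849 mod 4 = 1; sign now -1
(1849/343) = (134/343)   [reduce mod 343]
134 = 2^1·67; (2/343) = +1 since 343 mod 8 = 7, so (134/343) = (+1)^1·(67/343); sign now -1
reciprocity: (67/343) = -1·(343/67) since 67 mod 4 = 3, 343 mod 4 = 3; sign now +1
(343/67) = (8/67)   [reduce mod 67]
8 = 2^3·1; (2/67) = -1 since 67 mod 8 = 3, so (8/67) = (-1)^3·(1/67); sign now -1
(1/67) = 1; final value = sign = -1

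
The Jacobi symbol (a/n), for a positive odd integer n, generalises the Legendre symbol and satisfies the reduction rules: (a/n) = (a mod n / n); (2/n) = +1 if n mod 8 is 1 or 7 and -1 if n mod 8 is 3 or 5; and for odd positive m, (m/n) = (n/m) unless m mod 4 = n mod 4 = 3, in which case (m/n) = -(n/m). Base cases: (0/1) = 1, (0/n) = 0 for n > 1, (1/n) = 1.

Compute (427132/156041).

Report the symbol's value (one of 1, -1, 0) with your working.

(427132/156041) = (115050/156041)   [reduce mod 156041]
115050 = 2^1·57525; (2/156041) = +1 since 156041 mod 8 = 1, so (115050/156041) = (+1)^1·(57525/156041); sign now +1
reciprocity: (57525/156041) = +1·(156041/57525) since 57525 mod 4 = 1, 156041 mod 4 = 1; sign now +1
(156041/57525) = (40991/57525)   [reduce mod 57525]
reciprocity: (40991/57525) = +1·(57525/40991) since 40991 mod 4 = 3, 57525 mod 4 = 1; sign now +1
(57525/40991) = (16534/40991)   [reduce mod 40991]
16534 = 2^1·8267; (2/40991) = +1 since 40991 mod 8 = 7, so (16534/40991) = (+1)^1·(8267/40991); sign now +1
reciprocity: (8267/40991) = -1·(40991/8267) since 8267 mod 4 = 3, 40991 mod 4 = 3; sign now -1
(40991/8267) = (7923/8267)   [reduce mod 8267]
reciprocity: (7923/8267) = -1·(8267/7923) since 7923 mod 4 = 3, 8267 mod 4 = 3; sign now +1
(8267/7923) = (344/7923)   [reduce mod 7923]
344 = 2^3·43; (2/7923) = -1 since 7923 mod 8 = 3, so (344/7923) = (-1)^3·(43/7923); sign now -1
reciprocity: (43/7923) = -1·(7923/43) since 43 mod 4 = 3, 7923 mod 4 = 3; sign now +1
(7923/43) = (11/43)   [reduce mod 43]
reciprocity: (11/43) = -1·(43/11) since 11 mod 4 = 3, 43 mod 4 = 3; sign now -1
(43/11) = (10/11)   [reduce mod 11]
10 = 2^1·5; (2/11) = -1 since 11 mod 8 = 3, so (10/11) = (-1)^1·(5/11); sign now +1
reciprocity: (5/11) = +1·(11/5) since 5 mod 4 = 1, 11 mod 4 = 3; sign now +1
(11/5) = (1/5)   [reduce mod 5]
(1/5) = 1; final value = sign = +1

1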